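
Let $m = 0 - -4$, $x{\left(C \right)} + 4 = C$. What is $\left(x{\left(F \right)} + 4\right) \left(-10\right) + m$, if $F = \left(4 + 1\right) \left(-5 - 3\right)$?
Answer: $404$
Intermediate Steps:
$F = -40$ ($F = 5 \left(-8\right) = -40$)
$x{\left(C \right)} = -4 + C$
$m = 4$ ($m = 0 + 4 = 4$)
$\left(x{\left(F \right)} + 4\right) \left(-10\right) + m = \left(\left(-4 - 40\right) + 4\right) \left(-10\right) + 4 = \left(-44 + 4\right) \left(-10\right) + 4 = \left(-40\right) \left(-10\right) + 4 = 400 + 4 = 404$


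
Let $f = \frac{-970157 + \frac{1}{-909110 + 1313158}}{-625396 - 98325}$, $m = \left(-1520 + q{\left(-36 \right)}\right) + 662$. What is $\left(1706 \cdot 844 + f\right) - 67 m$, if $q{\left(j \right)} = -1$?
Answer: $\frac{437872110149599071}{292418022608} \approx 1.4974 \cdot 10^{6}$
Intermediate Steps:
$m = -859$ ($m = \left(-1520 - 1\right) + 662 = -1521 + 662 = -859$)
$f = \frac{391989995535}{292418022608}$ ($f = \frac{-970157 + \frac{1}{404048}}{-723721} = \left(-970157 + \frac{1}{404048}\right) \left(- \frac{1}{723721}\right) = \left(- \frac{391989995535}{404048}\right) \left(- \frac{1}{723721}\right) = \frac{391989995535}{292418022608} \approx 1.3405$)
$\left(1706 \cdot 844 + f\right) - 67 m = \left(1706 \cdot 844 + \frac{391989995535}{292418022608}\right) - -57553 = \left(1439864 + \frac{391989995535}{292418022608}\right) + 57553 = \frac{421042575694440847}{292418022608} + 57553 = \frac{437872110149599071}{292418022608}$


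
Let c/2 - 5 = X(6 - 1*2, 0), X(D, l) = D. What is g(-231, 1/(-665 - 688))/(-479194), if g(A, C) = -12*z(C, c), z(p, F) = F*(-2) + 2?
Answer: -204/239597 ≈ -0.00085143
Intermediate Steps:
c = 18 (c = 10 + 2*(6 - 1*2) = 10 + 2*(6 - 2) = 10 + 2*4 = 10 + 8 = 18)
z(p, F) = 2 - 2*F (z(p, F) = -2*F + 2 = 2 - 2*F)
g(A, C) = 408 (g(A, C) = -12*(2 - 2*18) = -12*(2 - 36) = -12*(-34) = -1*(-408) = 408)
g(-231, 1/(-665 - 688))/(-479194) = 408/(-479194) = 408*(-1/479194) = -204/239597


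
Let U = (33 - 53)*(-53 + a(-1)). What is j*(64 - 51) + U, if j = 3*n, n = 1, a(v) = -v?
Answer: 1079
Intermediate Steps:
U = 1040 (U = (33 - 53)*(-53 - 1*(-1)) = -20*(-53 + 1) = -20*(-52) = 1040)
j = 3 (j = 3*1 = 3)
j*(64 - 51) + U = 3*(64 - 51) + 1040 = 3*13 + 1040 = 39 + 1040 = 1079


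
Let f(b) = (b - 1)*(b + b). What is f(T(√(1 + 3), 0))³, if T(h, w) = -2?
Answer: 1728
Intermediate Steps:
f(b) = 2*b*(-1 + b) (f(b) = (-1 + b)*(2*b) = 2*b*(-1 + b))
f(T(√(1 + 3), 0))³ = (2*(-2)*(-1 - 2))³ = (2*(-2)*(-3))³ = 12³ = 1728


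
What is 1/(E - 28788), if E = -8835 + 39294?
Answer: 1/1671 ≈ 0.00059844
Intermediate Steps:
E = 30459
1/(E - 28788) = 1/(30459 - 28788) = 1/1671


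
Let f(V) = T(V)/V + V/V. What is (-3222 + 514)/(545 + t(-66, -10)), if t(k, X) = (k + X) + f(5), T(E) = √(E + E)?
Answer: -3181900/552249 + 1354*√10/552249 ≈ -5.7540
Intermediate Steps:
T(E) = √2*√E (T(E) = √(2*E) = √2*√E)
f(V) = 1 + √2/√V (f(V) = (√2*√V)/V + V/V = √2/√V + 1 = 1 + √2/√V)
t(k, X) = 1 + X + k + √10/5 (t(k, X) = (k + X) + (1 + √2/√5) = (X + k) + (1 + √2*(√5/5)) = (X + k) + (1 + √10/5) = 1 + X + k + √10/5)
(-3222 + 514)/(545 + t(-66, -10)) = (-3222 + 514)/(545 + (1 - 10 - 66 + √10/5)) = -2708/(545 + (-75 + √10/5)) = -2708/(470 + √10/5)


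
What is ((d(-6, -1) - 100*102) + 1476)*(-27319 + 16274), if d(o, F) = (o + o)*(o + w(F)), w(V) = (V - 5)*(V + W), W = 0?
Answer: 96356580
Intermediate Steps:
w(V) = V*(-5 + V) (w(V) = (V - 5)*(V + 0) = (-5 + V)*V = V*(-5 + V))
d(o, F) = 2*o*(o + F*(-5 + F)) (d(o, F) = (o + o)*(o + F*(-5 + F)) = (2*o)*(o + F*(-5 + F)) = 2*o*(o + F*(-5 + F)))
((d(-6, -1) - 100*102) + 1476)*(-27319 + 16274) = ((2*(-6)*(-6 + (-1)**2 - 5*(-1)) - 100*102) + 1476)*(-27319 + 16274) = ((2*(-6)*(-6 + 1 + 5) - 10200) + 1476)*(-11045) = ((2*(-6)*0 - 10200) + 1476)*(-11045) = ((0 - 10200) + 1476)*(-11045) = (-10200 + 1476)*(-11045) = -8724*(-11045) = 96356580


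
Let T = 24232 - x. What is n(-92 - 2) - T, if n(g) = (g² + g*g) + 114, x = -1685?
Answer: -8131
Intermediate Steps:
n(g) = 114 + 2*g² (n(g) = (g² + g²) + 114 = 2*g² + 114 = 114 + 2*g²)
T = 25917 (T = 24232 - 1*(-1685) = 24232 + 1685 = 25917)
n(-92 - 2) - T = (114 + 2*(-92 - 2)²) - 1*25917 = (114 + 2*(-94)²) - 25917 = (114 + 2*8836) - 25917 = (114 + 17672) - 25917 = 17786 - 25917 = -8131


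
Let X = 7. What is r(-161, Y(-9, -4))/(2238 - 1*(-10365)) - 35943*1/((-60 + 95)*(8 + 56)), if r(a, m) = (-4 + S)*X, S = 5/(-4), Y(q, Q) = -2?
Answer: -151023983/9410240 ≈ -16.049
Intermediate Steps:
S = -5/4 (S = 5*(-¼) = -5/4 ≈ -1.2500)
r(a, m) = -147/4 (r(a, m) = (-4 - 5/4)*7 = -21/4*7 = -147/4)
r(-161, Y(-9, -4))/(2238 - 1*(-10365)) - 35943*1/((-60 + 95)*(8 + 56)) = -147/(4*(2238 - 1*(-10365))) - 35943*1/((-60 + 95)*(8 + 56)) = -147/(4*(2238 + 10365)) - 35943/(64*35) = -147/4/12603 - 35943/2240 = -147/4*1/12603 - 35943*1/2240 = -49/16804 - 35943/2240 = -151023983/9410240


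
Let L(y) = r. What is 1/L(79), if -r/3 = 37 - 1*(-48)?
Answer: -1/255 ≈ -0.0039216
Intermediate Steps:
r = -255 (r = -3*(37 - 1*(-48)) = -3*(37 + 48) = -3*85 = -255)
L(y) = -255
1/L(79) = 1/(-255) = -1/255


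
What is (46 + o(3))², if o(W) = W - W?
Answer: 2116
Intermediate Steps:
o(W) = 0
(46 + o(3))² = (46 + 0)² = 46² = 2116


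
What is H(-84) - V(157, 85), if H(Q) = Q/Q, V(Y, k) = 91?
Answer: -90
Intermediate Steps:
H(Q) = 1
H(-84) - V(157, 85) = 1 - 1*91 = 1 - 91 = -90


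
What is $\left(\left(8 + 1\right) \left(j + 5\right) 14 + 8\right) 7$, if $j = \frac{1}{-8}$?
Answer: $\frac{17423}{4} \approx 4355.8$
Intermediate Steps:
$j = - \frac{1}{8} \approx -0.125$
$\left(\left(8 + 1\right) \left(j + 5\right) 14 + 8\right) 7 = \left(\left(8 + 1\right) \left(- \frac{1}{8} + 5\right) 14 + 8\right) 7 = \left(9 \cdot \frac{39}{8} \cdot 14 + 8\right) 7 = \left(\frac{351}{8} \cdot 14 + 8\right) 7 = \left(\frac{2457}{4} + 8\right) 7 = \frac{2489}{4} \cdot 7 = \frac{17423}{4}$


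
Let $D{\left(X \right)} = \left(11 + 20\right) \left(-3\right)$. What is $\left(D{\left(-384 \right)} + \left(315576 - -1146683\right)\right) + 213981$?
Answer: $1676147$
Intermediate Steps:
$D{\left(X \right)} = -93$ ($D{\left(X \right)} = 31 \left(-3\right) = -93$)
$\left(D{\left(-384 \right)} + \left(315576 - -1146683\right)\right) + 213981 = \left(-93 + \left(315576 - -1146683\right)\right) + 213981 = \left(-93 + \left(315576 + 1146683\right)\right) + 213981 = \left(-93 + 1462259\right) + 213981 = 1462166 + 213981 = 1676147$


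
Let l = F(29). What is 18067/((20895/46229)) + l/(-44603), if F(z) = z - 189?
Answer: 5321898814147/133139955 ≈ 39972.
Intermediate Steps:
F(z) = -189 + z
l = -160 (l = -189 + 29 = -160)
18067/((20895/46229)) + l/(-44603) = 18067/((20895/46229)) - 160/(-44603) = 18067/((20895*(1/46229))) - 160*(-1/44603) = 18067/(20895/46229) + 160/44603 = 18067*(46229/20895) + 160/44603 = 119317049/2985 + 160/44603 = 5321898814147/133139955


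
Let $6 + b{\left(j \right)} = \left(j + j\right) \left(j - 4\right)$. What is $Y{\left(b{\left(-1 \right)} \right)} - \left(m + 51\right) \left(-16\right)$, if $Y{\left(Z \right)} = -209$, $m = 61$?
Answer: $1583$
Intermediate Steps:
$b{\left(j \right)} = -6 + 2 j \left(-4 + j\right)$ ($b{\left(j \right)} = -6 + \left(j + j\right) \left(j - 4\right) = -6 + 2 j \left(-4 + j\right)$)
$Y{\left(b{\left(-1 \right)} \right)} - \left(m + 51\right) \left(-16\right) = -209 - \left(61 + 51\right) \left(-16\right) = -209 - 112 \left(-16\right) = -209 - -1792 = -209 + 1792 = 1583$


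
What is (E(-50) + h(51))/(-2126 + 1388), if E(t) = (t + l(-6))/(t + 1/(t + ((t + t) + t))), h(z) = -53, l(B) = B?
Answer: 172951/2460246 ≈ 0.070298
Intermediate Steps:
E(t) = (-6 + t)/(t + 1/(4*t)) (E(t) = (t - 6)/(t + 1/(t + ((t + t) + t))) = (-6 + t)/(t + 1/(t + (2*t + t))) = (-6 + t)/(t + 1/(t + 3*t)) = (-6 + t)/(t + 1/(4*t)))
(E(-50) + h(51))/(-2126 + 1388) = (4*(-50)*(-6 - 50)/(1 + 4*(-50)²) - 53)/(-2126 + 1388) = (4*(-50)*(-56)/(1 + 4*2500) - 53)/(-738) = (4*(-50)*(-56)/(1 + 10000) - 53)*(-1/738) = (4*(-50)*(-56)/10001 - 53)*(-1/738) = (4*(-50)*(1/10001)*(-56) - 53)*(-1/738) = (11200/10001 - 53)*(-1/738) = -518853/10001*(-1/738) = 172951/2460246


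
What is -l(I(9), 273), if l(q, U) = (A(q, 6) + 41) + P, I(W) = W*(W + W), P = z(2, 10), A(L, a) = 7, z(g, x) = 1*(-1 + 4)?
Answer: -51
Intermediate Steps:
z(g, x) = 3 (z(g, x) = 1*3 = 3)
P = 3
I(W) = 2*W² (I(W) = W*(2*W) = 2*W²)
l(q, U) = 51 (l(q, U) = (7 + 41) + 3 = 48 + 3 = 51)
-l(I(9), 273) = -1*51 = -51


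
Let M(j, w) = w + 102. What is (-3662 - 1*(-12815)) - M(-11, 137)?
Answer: 8914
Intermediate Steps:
M(j, w) = 102 + w
(-3662 - 1*(-12815)) - M(-11, 137) = (-3662 - 1*(-12815)) - (102 + 137) = (-3662 + 12815) - 1*239 = 9153 - 239 = 8914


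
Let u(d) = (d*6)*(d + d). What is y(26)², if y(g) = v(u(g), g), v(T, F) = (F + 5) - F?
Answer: 25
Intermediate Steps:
u(d) = 12*d² (u(d) = (6*d)*(2*d) = 12*d²)
v(T, F) = 5 (v(T, F) = (5 + F) - F = 5)
y(g) = 5
y(26)² = 5² = 25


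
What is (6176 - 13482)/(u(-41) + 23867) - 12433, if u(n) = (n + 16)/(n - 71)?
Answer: -33235831129/2673129 ≈ -12433.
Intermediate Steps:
u(n) = (16 + n)/(-71 + n)
(6176 - 13482)/(u(-41) + 23867) - 12433 = (6176 - 13482)/((16 - 41)/(-71 - 41) + 23867) - 12433 = -7306/(-25/(-112) + 23867) - 12433 = -7306/(-1/112*(-25) + 23867) - 12433 = -7306/(25/112 + 23867) - 12433 = -7306/2673129/112 - 12433 = -7306*112/2673129 - 12433 = -818272/2673129 - 12433 = -33235831129/2673129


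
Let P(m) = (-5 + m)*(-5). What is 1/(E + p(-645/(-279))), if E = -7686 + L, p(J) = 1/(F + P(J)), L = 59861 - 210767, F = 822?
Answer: -77696/12321963939 ≈ -6.3055e-6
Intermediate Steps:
P(m) = 25 - 5*m
L = -150906
p(J) = 1/(847 - 5*J) (p(J) = 1/(822 + (25 - 5*J)) = 1/(847 - 5*J))
E = -158592 (E = -7686 - 150906 = -158592)
1/(E + p(-645/(-279))) = 1/(-158592 - 1/(-847 + 5*(-645/(-279)))) = 1/(-158592 - 1/(-847 + 5*(-645*(-1/279)))) = 1/(-158592 - 1/(-847 + 5*(215/93))) = 1/(-158592 - 1/(-847 + 1075/93)) = 1/(-158592 - 1/(-77696/93)) = 1/(-158592 - 1*(-93/77696)) = 1/(-158592 + 93/77696) = 1/(-12321963939/77696) = -77696/12321963939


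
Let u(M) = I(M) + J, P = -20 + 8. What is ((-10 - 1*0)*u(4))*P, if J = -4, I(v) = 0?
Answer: -480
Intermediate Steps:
P = -12
u(M) = -4 (u(M) = 0 - 4 = -4)
((-10 - 1*0)*u(4))*P = ((-10 - 1*0)*(-4))*(-12) = ((-10 + 0)*(-4))*(-12) = -10*(-4)*(-12) = 40*(-12) = -480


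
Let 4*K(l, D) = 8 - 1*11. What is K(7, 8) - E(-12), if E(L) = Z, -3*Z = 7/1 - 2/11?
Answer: 67/44 ≈ 1.5227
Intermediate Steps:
K(l, D) = -3/4 (K(l, D) = (8 - 1*11)/4 = (8 - 11)/4 = (1/4)*(-3) = -3/4)
Z = -25/11 (Z = -(7/1 - 2/11)/3 = -(7*1 - 2*1/11)/3 = -(7 - 2/11)/3 = -1/3*75/11 = -25/11 ≈ -2.2727)
E(L) = -25/11
K(7, 8) - E(-12) = -3/4 - 1*(-25/11) = -3/4 + 25/11 = 67/44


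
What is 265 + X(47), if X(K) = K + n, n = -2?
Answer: 310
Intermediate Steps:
X(K) = -2 + K (X(K) = K - 2 = -2 + K)
265 + X(47) = 265 + (-2 + 47) = 265 + 45 = 310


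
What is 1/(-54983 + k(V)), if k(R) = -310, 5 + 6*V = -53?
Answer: -1/55293 ≈ -1.8085e-5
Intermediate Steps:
V = -29/3 (V = -⅚ + (⅙)*(-53) = -⅚ - 53/6 = -29/3 ≈ -9.6667)
1/(-54983 + k(V)) = 1/(-54983 - 310) = 1/(-55293) = -1/55293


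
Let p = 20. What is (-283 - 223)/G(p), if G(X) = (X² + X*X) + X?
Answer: -253/410 ≈ -0.61707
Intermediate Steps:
G(X) = X + 2*X² (G(X) = (X² + X²) + X = 2*X² + X = X + 2*X²)
(-283 - 223)/G(p) = (-283 - 223)/((20*(1 + 2*20))) = -506*1/(20*(1 + 40)) = -506/(20*41) = -506/820 = -506*1/820 = -253/410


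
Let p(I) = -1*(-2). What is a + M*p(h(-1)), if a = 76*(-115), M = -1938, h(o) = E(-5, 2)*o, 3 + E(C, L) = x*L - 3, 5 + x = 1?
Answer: -12616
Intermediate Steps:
x = -4 (x = -5 + 1 = -4)
E(C, L) = -6 - 4*L (E(C, L) = -3 + (-4*L - 3) = -3 + (-3 - 4*L) = -6 - 4*L)
h(o) = -14*o (h(o) = (-6 - 4*2)*o = (-6 - 8)*o = -14*o)
a = -8740
p(I) = 2
a + M*p(h(-1)) = -8740 - 1938*2 = -8740 - 3876 = -12616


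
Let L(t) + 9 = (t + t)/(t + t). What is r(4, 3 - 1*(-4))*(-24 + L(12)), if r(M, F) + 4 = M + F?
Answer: -224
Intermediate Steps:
L(t) = -8 (L(t) = -9 + (t + t)/(t + t) = -9 + (2*t)/((2*t)) = -9 + (2*t)*(1/(2*t)) = -9 + 1 = -8)
r(M, F) = -4 + F + M (r(M, F) = -4 + (M + F) = -4 + (F + M) = -4 + F + M)
r(4, 3 - 1*(-4))*(-24 + L(12)) = (-4 + (3 - 1*(-4)) + 4)*(-24 - 8) = (-4 + (3 + 4) + 4)*(-32) = (-4 + 7 + 4)*(-32) = 7*(-32) = -224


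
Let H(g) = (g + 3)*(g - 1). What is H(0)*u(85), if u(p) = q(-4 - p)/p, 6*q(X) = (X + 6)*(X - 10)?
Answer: -8217/170 ≈ -48.335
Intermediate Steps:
q(X) = (-10 + X)*(6 + X)/6 (q(X) = ((X + 6)*(X - 10))/6 = ((6 + X)*(-10 + X))/6 = ((-10 + X)*(6 + X))/6 = (-10 + X)*(6 + X)/6)
u(p) = (-22/3 + (-4 - p)**2/6 + 2*p/3)/p (u(p) = (-10 - 2*(-4 - p)/3 + (-4 - p)**2/6)/p = (-10 + (8/3 + 2*p/3) + (-4 - p)**2/6)/p = (-22/3 + (-4 - p)**2/6 + 2*p/3)/p)
H(g) = (-1 + g)*(3 + g) (H(g) = (3 + g)*(-1 + g) = (-1 + g)*(3 + g))
H(0)*u(85) = (-3 + 0**2 + 2*0)*(2 - 14/3/85 + (1/6)*85) = (-3 + 0 + 0)*(2 - 14/3*1/85 + 85/6) = -3*(2 - 14/255 + 85/6) = -3*2739/170 = -8217/170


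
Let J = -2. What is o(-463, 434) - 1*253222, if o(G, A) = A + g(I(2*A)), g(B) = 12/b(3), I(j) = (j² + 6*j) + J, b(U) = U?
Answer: -252784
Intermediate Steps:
I(j) = -2 + j² + 6*j (I(j) = (j² + 6*j) - 2 = -2 + j² + 6*j)
g(B) = 4 (g(B) = 12/3 = 12*(⅓) = 4)
o(G, A) = 4 + A (o(G, A) = A + 4 = 4 + A)
o(-463, 434) - 1*253222 = (4 + 434) - 1*253222 = 438 - 253222 = -252784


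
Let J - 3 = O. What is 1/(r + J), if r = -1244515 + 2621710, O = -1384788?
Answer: -1/7590 ≈ -0.00013175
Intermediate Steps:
J = -1384785 (J = 3 - 1384788 = -1384785)
r = 1377195
1/(r + J) = 1/(1377195 - 1384785) = 1/(-7590) = -1/7590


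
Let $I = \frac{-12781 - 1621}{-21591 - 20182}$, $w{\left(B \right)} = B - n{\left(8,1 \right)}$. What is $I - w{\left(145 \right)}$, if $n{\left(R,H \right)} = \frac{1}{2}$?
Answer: $- \frac{12043593}{83546} \approx -144.16$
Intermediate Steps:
$n{\left(R,H \right)} = \frac{1}{2}$
$w{\left(B \right)} = - \frac{1}{2} + B$ ($w{\left(B \right)} = B - \frac{1}{2} = - \frac{1}{2} + B$)
$I = \frac{14402}{41773}$ ($I = - \frac{14402}{-41773} = \left(-14402\right) \left(- \frac{1}{41773}\right) = \frac{14402}{41773} \approx 0.34477$)
$I - w{\left(145 \right)} = \frac{14402}{41773} - \left(- \frac{1}{2} + 145\right) = \frac{14402}{41773} - \frac{289}{2} = - \frac{12043593}{83546}$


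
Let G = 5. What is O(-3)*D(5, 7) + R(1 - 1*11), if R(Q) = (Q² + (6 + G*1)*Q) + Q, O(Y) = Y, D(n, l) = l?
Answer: -41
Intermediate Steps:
R(Q) = Q² + 12*Q (R(Q) = (Q² + (6 + 5*1)*Q) + Q = (Q² + (6 + 5)*Q) + Q = (Q² + 11*Q) + Q = Q² + 12*Q)
O(-3)*D(5, 7) + R(1 - 1*11) = -3*7 + (1 - 1*11)*(12 + (1 - 1*11)) = -21 + (1 - 11)*(12 + (1 - 11)) = -21 - 10*(12 - 10) = -21 - 10*2 = -21 - 20 = -41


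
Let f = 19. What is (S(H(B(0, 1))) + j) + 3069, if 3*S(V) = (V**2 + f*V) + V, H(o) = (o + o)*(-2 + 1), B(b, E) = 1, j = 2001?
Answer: 5058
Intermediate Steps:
H(o) = -2*o (H(o) = (2*o)*(-1) = -2*o)
S(V) = V**2/3 + 20*V/3 (S(V) = ((V**2 + 19*V) + V)/3 = (V**2 + 20*V)/3 = V**2/3 + 20*V/3)
(S(H(B(0, 1))) + j) + 3069 = ((-2*1)*(20 - 2*1)/3 + 2001) + 3069 = ((1/3)*(-2)*(20 - 2) + 2001) + 3069 = ((1/3)*(-2)*18 + 2001) + 3069 = (-12 + 2001) + 3069 = 1989 + 3069 = 5058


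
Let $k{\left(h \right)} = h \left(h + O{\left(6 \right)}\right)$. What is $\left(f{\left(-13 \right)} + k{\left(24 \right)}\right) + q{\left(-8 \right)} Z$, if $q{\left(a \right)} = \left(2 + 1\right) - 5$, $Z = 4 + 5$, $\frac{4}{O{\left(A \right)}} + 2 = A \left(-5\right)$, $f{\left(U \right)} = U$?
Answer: $542$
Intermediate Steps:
$O{\left(A \right)} = \frac{4}{-2 - 5 A}$ ($O{\left(A \right)} = \frac{4}{-2 + A \left(-5\right)} = \frac{4}{-2 - 5 A}$)
$k{\left(h \right)} = h \left(- \frac{1}{8} + h\right)$ ($k{\left(h \right)} = h \left(h - \frac{4}{2 + 5 \cdot 6}\right) = h \left(h - \frac{4}{2 + 30}\right) = h \left(h - \frac{4}{32}\right) = h \left(h - \frac{1}{8}\right) = h \left(- \frac{1}{8} + h\right)$)
$Z = 9$
$q{\left(a \right)} = -2$ ($q{\left(a \right)} = 3 - 5 = -2$)
$\left(f{\left(-13 \right)} + k{\left(24 \right)}\right) + q{\left(-8 \right)} Z = \left(-13 + 24 \left(- \frac{1}{8} + 24\right)\right) - 18 = \left(-13 + 24 \cdot \frac{191}{8}\right) - 18 = \left(-13 + 573\right) - 18 = 560 - 18 = 542$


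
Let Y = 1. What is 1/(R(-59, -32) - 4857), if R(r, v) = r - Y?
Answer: -1/4917 ≈ -0.00020338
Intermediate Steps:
R(r, v) = -1 + r (R(r, v) = r - 1*1 = r - 1 = -1 + r)
1/(R(-59, -32) - 4857) = 1/((-1 - 59) - 4857) = 1/(-60 - 4857) = 1/(-4917) = -1/4917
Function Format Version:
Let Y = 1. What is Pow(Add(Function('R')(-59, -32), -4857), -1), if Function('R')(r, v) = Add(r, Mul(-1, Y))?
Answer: Rational(-1, 4917) ≈ -0.00020338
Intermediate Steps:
Function('R')(r, v) = Add(-1, r) (Function('R')(r, v) = Add(r, Mul(-1, 1)) = Add(r, -1) = Add(-1, r))
Pow(Add(Function('R')(-59, -32), -4857), -1) = Pow(Add(Add(-1, -59), -4857), -1) = Pow(Add(-60, -4857), -1) = Pow(-4917, -1) = Rational(-1, 4917)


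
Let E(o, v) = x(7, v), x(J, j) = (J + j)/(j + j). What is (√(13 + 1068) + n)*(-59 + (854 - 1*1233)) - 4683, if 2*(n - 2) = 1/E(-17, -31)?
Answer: -24499/4 - 438*√1081 ≈ -20526.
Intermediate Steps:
x(J, j) = (J + j)/(2*j) (x(J, j) = (J + j)/((2*j)) = (J + j)*(1/(2*j)) = (J + j)/(2*j))
E(o, v) = (7 + v)/(2*v)
n = 79/24 (n = 2 + 1/(2*(((½)*(7 - 31)/(-31)))) = 2 + 1/(2*(((½)*(-1/31)*(-24)))) = 2 + 1/(2*(12/31)) = 2 + (½)*(31/12) = 2 + 31/24 = 79/24 ≈ 3.2917)
(√(13 + 1068) + n)*(-59 + (854 - 1*1233)) - 4683 = (√(13 + 1068) + 79/24)*(-59 + (854 - 1*1233)) - 4683 = (√1081 + 79/24)*(-59 + (854 - 1233)) - 4683 = (79/24 + √1081)*(-59 - 379) - 4683 = (79/24 + √1081)*(-438) - 4683 = (-5767/4 - 438*√1081) - 4683 = -24499/4 - 438*√1081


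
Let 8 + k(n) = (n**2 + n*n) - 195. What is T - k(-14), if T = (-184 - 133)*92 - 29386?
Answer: -58739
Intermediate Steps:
k(n) = -203 + 2*n**2 (k(n) = -8 + ((n**2 + n*n) - 195) = -8 + ((n**2 + n**2) - 195) = -8 + (2*n**2 - 195) = -8 + (-195 + 2*n**2) = -203 + 2*n**2)
T = -58550 (T = -317*92 - 29386 = -29164 - 29386 = -58550)
T - k(-14) = -58550 - (-203 + 2*(-14)**2) = -58550 - (-203 + 2*196) = -58550 - (-203 + 392) = -58550 - 1*189 = -58550 - 189 = -58739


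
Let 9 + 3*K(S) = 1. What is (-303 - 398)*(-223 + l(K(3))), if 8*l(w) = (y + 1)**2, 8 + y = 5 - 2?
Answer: 154921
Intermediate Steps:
y = -5 (y = -8 + (5 - 2) = -8 + 3 = -5)
K(S) = -8/3 (K(S) = -3 + (1/3)*1 = -3 + 1/3 = -8/3)
l(w) = 2 (l(w) = (-5 + 1)**2/8 = (1/8)*(-4)**2 = (1/8)*16 = 2)
(-303 - 398)*(-223 + l(K(3))) = (-303 - 398)*(-223 + 2) = -701*(-221) = 154921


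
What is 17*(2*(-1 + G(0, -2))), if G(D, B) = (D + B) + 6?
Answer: 102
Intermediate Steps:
G(D, B) = 6 + B + D (G(D, B) = (B + D) + 6 = 6 + B + D)
17*(2*(-1 + G(0, -2))) = 17*(2*(-1 + (6 - 2 + 0))) = 17*(2*(-1 + 4)) = 17*(2*3) = 17*6 = 102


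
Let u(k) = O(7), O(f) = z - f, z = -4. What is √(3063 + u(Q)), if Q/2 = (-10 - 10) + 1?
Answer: 2*√763 ≈ 55.245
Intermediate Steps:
O(f) = -4 - f
Q = -38 (Q = 2*((-10 - 10) + 1) = 2*(-20 + 1) = 2*(-19) = -38)
u(k) = -11 (u(k) = -4 - 1*7 = -4 - 7 = -11)
√(3063 + u(Q)) = √(3063 - 11) = √3052 = 2*√763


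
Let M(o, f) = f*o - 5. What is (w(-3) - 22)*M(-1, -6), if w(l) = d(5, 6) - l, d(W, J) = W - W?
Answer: -19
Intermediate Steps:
d(W, J) = 0
M(o, f) = -5 + f*o
w(l) = -l (w(l) = 0 - l = -l)
(w(-3) - 22)*M(-1, -6) = (-1*(-3) - 22)*(-5 - 6*(-1)) = (3 - 22)*(-5 + 6) = -19*1 = -19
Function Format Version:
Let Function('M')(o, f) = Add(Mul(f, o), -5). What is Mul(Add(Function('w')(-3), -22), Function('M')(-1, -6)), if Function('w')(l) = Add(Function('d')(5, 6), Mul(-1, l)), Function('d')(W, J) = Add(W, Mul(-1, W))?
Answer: -19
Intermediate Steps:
Function('d')(W, J) = 0
Function('M')(o, f) = Add(-5, Mul(f, o))
Function('w')(l) = Mul(-1, l) (Function('w')(l) = Add(0, Mul(-1, l)) = Mul(-1, l))
Mul(Add(Function('w')(-3), -22), Function('M')(-1, -6)) = Mul(Add(Mul(-1, -3), -22), Add(-5, Mul(-6, -1))) = Mul(Add(3, -22), Add(-5, 6)) = Mul(-19, 1) = -19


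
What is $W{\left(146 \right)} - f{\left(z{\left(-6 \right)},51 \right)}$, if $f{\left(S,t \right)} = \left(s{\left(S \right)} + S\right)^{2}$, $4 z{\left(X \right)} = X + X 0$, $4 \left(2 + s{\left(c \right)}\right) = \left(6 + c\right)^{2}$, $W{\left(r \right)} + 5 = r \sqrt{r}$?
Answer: $- \frac{1905}{256} + 146 \sqrt{146} \approx 1756.7$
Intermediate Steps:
$W{\left(r \right)} = -5 + r^{\frac{3}{2}}$ ($W{\left(r \right)} = -5 + r \sqrt{r} = -5 + r^{\frac{3}{2}}$)
$s{\left(c \right)} = -2 + \frac{\left(6 + c\right)^{2}}{4}$
$z{\left(X \right)} = \frac{X}{4}$ ($z{\left(X \right)} = \frac{X + X 0}{4} = \frac{X + 0}{4} = \frac{X}{4}$)
$f{\left(S,t \right)} = \left(-2 + S + \frac{\left(6 + S\right)^{2}}{4}\right)^{2}$ ($f{\left(S,t \right)} = \left(\left(-2 + \frac{\left(6 + S\right)^{2}}{4}\right) + S\right)^{2} = \left(-2 + S + \frac{\left(6 + S\right)^{2}}{4}\right)^{2}$)
$W{\left(146 \right)} - f{\left(z{\left(-6 \right)},51 \right)} = \left(-5 + 146^{\frac{3}{2}}\right) - \frac{\left(-8 + \left(6 + \frac{1}{4} \left(-6\right)\right)^{2} + 4 \cdot \frac{1}{4} \left(-6\right)\right)^{2}}{16} = \left(-5 + 146 \sqrt{146}\right) - \frac{\left(-8 + \left(6 - \frac{3}{2}\right)^{2} + 4 \left(- \frac{3}{2}\right)\right)^{2}}{16} = \left(-5 + 146 \sqrt{146}\right) - \frac{\left(-8 + \left(\frac{9}{2}\right)^{2} - 6\right)^{2}}{16} = \left(-5 + 146 \sqrt{146}\right) - \frac{\left(-8 + \frac{81}{4} - 6\right)^{2}}{16} = \left(-5 + 146 \sqrt{146}\right) - \frac{\left(\frac{25}{4}\right)^{2}}{16} = \left(-5 + 146 \sqrt{146}\right) - \frac{1}{16} \cdot \frac{625}{16} = \left(-5 + 146 \sqrt{146}\right) - \frac{625}{256} = - \frac{1905}{256} + 146 \sqrt{146}$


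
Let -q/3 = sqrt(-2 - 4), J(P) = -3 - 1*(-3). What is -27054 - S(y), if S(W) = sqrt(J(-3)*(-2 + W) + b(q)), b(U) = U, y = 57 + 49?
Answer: -27054 + 2**(1/4)*3**(3/4)*(-I)**(5/2) ≈ -27056.0 + 1.9168*I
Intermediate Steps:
J(P) = 0 (J(P) = -3 + 3 = 0)
q = -3*I*sqrt(6) (q = -3*sqrt(-2 - 4) = -3*I*sqrt(6) ≈ -7.3485*I)
y = 106
S(W) = 2**(1/4)*3**(3/4)*sqrt(-I) (S(W) = sqrt(0*(-2 + W) - 3*I*sqrt(6)) = sqrt(0 - 3*I*sqrt(6)) = sqrt(-3*I*sqrt(6)) = 2**(1/4)*3**(3/4)*sqrt(-I))
-27054 - S(y) = -27054 - 2**(1/4)*3**(3/4)*sqrt(-I)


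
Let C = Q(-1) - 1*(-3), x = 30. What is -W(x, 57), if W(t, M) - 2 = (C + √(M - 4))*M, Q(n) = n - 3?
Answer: 55 - 57*√53 ≈ -359.97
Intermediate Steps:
Q(n) = -3 + n
C = -1 (C = (-3 - 1) - 1*(-3) = -4 + 3 = -1)
W(t, M) = 2 + M*(-1 + √(-4 + M)) (W(t, M) = 2 + (-1 + √(M - 4))*M = 2 + (-1 + √(-4 + M))*M = 2 + M*(-1 + √(-4 + M)))
-W(x, 57) = -(2 - 1*57 + 57*√(-4 + 57)) = -(2 - 57 + 57*√53) = -(-55 + 57*√53) = 55 - 57*√53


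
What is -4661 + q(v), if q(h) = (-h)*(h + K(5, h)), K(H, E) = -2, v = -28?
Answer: -5501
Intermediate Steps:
q(h) = -h*(-2 + h) (q(h) = (-h)*(h - 2) = (-h)*(-2 + h) = -h*(-2 + h))
-4661 + q(v) = -4661 - 28*(2 - 1*(-28)) = -4661 - 28*(2 + 28) = -4661 - 28*30 = -4661 - 840 = -5501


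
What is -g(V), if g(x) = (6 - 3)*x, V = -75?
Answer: 225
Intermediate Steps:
g(x) = 3*x
-g(V) = -3*(-75) = -1*(-225) = 225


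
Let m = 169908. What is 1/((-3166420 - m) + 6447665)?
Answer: 1/3111337 ≈ 3.2141e-7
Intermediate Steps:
1/((-3166420 - m) + 6447665) = 1/((-3166420 - 1*169908) + 6447665) = 1/((-3166420 - 169908) + 6447665) = 1/(-3336328 + 6447665) = 1/3111337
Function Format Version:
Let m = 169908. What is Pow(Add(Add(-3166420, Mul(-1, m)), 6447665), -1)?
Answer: Rational(1, 3111337) ≈ 3.2141e-7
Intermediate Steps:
Pow(Add(Add(-3166420, Mul(-1, m)), 6447665), -1) = Pow(Add(Add(-3166420, Mul(-1, 169908)), 6447665), -1) = Pow(Add(Add(-3166420, -169908), 6447665), -1) = Pow(Add(-3336328, 6447665), -1) = Pow(3111337, -1) = Rational(1, 3111337)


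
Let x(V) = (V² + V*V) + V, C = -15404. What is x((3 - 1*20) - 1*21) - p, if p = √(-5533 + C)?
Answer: 2850 - I*√20937 ≈ 2850.0 - 144.7*I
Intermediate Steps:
p = I*√20937 (p = √(-5533 - 15404) = √(-20937) = I*√20937 ≈ 144.7*I)
x(V) = V + 2*V² (x(V) = (V² + V²) + V = 2*V² + V = V + 2*V²)
x((3 - 1*20) - 1*21) - p = ((3 - 1*20) - 1*21)*(1 + 2*((3 - 1*20) - 1*21)) - I*√20937 = ((3 - 20) - 21)*(1 + 2*((3 - 20) - 21)) - I*√20937 = (-17 - 21)*(1 + 2*(-17 - 21)) - I*√20937 = -38*(1 + 2*(-38)) - I*√20937 = -38*(1 - 76) - I*√20937 = -38*(-75) - I*√20937 = 2850 - I*√20937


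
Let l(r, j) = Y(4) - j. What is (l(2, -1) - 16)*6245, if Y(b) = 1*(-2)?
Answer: -106165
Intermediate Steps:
Y(b) = -2
l(r, j) = -2 - j
(l(2, -1) - 16)*6245 = ((-2 - 1*(-1)) - 16)*6245 = ((-2 + 1) - 16)*6245 = (-1 - 16)*6245 = -17*6245 = -106165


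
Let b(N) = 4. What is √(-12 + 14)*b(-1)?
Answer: 4*√2 ≈ 5.6569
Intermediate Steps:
√(-12 + 14)*b(-1) = √(-12 + 14)*4 = √2*4 = 4*√2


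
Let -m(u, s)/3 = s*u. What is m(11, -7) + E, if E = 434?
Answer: 665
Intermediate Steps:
m(u, s) = -3*s*u
m(11, -7) + E = -3*(-7)*11 + 434 = 231 + 434 = 665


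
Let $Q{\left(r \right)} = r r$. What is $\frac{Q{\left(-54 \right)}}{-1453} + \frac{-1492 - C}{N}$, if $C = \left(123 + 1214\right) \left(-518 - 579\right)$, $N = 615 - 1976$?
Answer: $- \frac{2132899917}{1977533} \approx -1078.6$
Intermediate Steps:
$Q{\left(r \right)} = r^{2}$
$N = -1361$
$C = -1466689$ ($C = 1337 \left(-1097\right) = -1466689$)
$\frac{Q{\left(-54 \right)}}{-1453} + \frac{-1492 - C}{N} = \frac{\left(-54\right)^{2}}{-1453} + \frac{-1492 - -1466689}{-1361} = 2916 \left(- \frac{1}{1453}\right) + \left(-1492 + 1466689\right) \left(- \frac{1}{1361}\right) = - \frac{2916}{1453} + 1465197 \left(- \frac{1}{1361}\right) = - \frac{2916}{1453} - \frac{1465197}{1361} = - \frac{2132899917}{1977533}$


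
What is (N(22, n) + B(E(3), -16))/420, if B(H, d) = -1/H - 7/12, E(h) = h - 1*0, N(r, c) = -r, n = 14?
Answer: -55/1008 ≈ -0.054563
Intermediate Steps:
E(h) = h (E(h) = h + 0 = h)
B(H, d) = -7/12 - 1/H (B(H, d) = -1/H - 7*1/12 = -1/H - 7/12 = -7/12 - 1/H)
(N(22, n) + B(E(3), -16))/420 = (-1*22 + (-7/12 - 1/3))/420 = (-22 + (-7/12 - 1*⅓))/420 = (-22 + (-7/12 - ⅓))/420 = (-22 - 11/12)/420 = (1/420)*(-275/12) = -55/1008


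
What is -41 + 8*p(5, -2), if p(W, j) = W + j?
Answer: -17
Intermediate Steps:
-41 + 8*p(5, -2) = -41 + 8*(5 - 2) = -41 + 8*3 = -41 + 24 = -17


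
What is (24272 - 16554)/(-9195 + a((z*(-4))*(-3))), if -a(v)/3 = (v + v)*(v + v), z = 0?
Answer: -7718/9195 ≈ -0.83937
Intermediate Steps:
a(v) = -12*v² (a(v) = -3*(v + v)*(v + v) = -3*2*v*2*v = -12*v²)
(24272 - 16554)/(-9195 + a((z*(-4))*(-3))) = (24272 - 16554)/(-9195 - 12*((0*(-4))*(-3))²) = 7718/(-9195 - 12*(0*(-3))²) = 7718/(-9195 - 12*0²) = 7718/(-9195 - 12*0) = 7718/(-9195 + 0) = 7718/(-9195) = 7718*(-1/9195) = -7718/9195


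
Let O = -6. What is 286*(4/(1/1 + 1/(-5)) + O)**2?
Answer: 286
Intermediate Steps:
286*(4/(1/1 + 1/(-5)) + O)**2 = 286*(4/(1/1 + 1/(-5)) - 6)**2 = 286*(4/(1*1 + 1*(-1/5)) - 6)**2 = 286*(4/(1 - 1/5) - 6)**2 = 286*(4/(4/5) - 6)**2 = 286*(4*(5/4) - 6)**2 = 286*(5 - 6)**2 = 286*(-1)**2 = 286*1 = 286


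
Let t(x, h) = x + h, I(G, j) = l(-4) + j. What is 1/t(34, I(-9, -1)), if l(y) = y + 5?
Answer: 1/34 ≈ 0.029412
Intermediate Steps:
l(y) = 5 + y
I(G, j) = 1 + j (I(G, j) = (5 - 4) + j = 1 + j)
t(x, h) = h + x
1/t(34, I(-9, -1)) = 1/((1 - 1) + 34) = 1/(0 + 34) = 1/34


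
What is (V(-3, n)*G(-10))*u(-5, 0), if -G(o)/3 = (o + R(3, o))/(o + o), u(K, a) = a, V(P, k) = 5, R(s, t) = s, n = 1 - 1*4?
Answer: 0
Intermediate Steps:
n = -3 (n = 1 - 4 = -3)
G(o) = -3*(3 + o)/(2*o) (G(o) = -3*(o + 3)/(o + o) = -3*(3 + o)/(2*o))
(V(-3, n)*G(-10))*u(-5, 0) = (5*((3/2)*(-3 - 1*(-10))/(-10)))*0 = (5*((3/2)*(-⅒)*(-3 + 10)))*0 = (5*((3/2)*(-⅒)*7))*0 = (5*(-21/20))*0 = -21/4*0 = 0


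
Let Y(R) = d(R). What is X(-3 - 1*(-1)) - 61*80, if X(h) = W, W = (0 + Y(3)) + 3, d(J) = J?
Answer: -4874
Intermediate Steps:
Y(R) = R
W = 6 (W = (0 + 3) + 3 = 3 + 3 = 6)
X(h) = 6
X(-3 - 1*(-1)) - 61*80 = 6 - 61*80 = 6 - 4880 = -4874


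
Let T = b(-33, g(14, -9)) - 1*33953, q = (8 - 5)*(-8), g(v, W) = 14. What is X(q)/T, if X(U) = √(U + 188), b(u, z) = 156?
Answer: -2*√41/33797 ≈ -0.00037892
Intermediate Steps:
q = -24 (q = 3*(-8) = -24)
X(U) = √(188 + U)
T = -33797 (T = 156 - 1*33953 = 156 - 33953 = -33797)
X(q)/T = √(188 - 24)/(-33797) = √164*(-1/33797) = (2*√41)*(-1/33797) = -2*√41/33797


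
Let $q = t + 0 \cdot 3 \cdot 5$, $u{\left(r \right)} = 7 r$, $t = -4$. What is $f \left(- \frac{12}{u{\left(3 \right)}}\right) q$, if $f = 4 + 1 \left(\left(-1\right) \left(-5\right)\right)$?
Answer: $\frac{144}{7} \approx 20.571$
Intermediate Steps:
$f = 9$ ($f = 4 + 1 \cdot 5 = 4 + 5 = 9$)
$q = -4$ ($q = -4 + 0 \cdot 3 \cdot 5 = -4 + 0 \cdot 5 = -4 + 0 = -4$)
$f \left(- \frac{12}{u{\left(3 \right)}}\right) q = 9 \left(- \frac{12}{7 \cdot 3}\right) \left(-4\right) = 9 \left(- \frac{12}{21}\right) \left(-4\right) = 9 \left(\left(-12\right) \frac{1}{21}\right) \left(-4\right) = 9 \left(- \frac{4}{7}\right) \left(-4\right) = \left(- \frac{36}{7}\right) \left(-4\right) = \frac{144}{7}$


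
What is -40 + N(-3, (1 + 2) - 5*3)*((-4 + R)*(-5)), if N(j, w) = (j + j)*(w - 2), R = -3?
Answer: 2900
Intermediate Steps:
N(j, w) = 2*j*(-2 + w) (N(j, w) = (2*j)*(-2 + w) = 2*j*(-2 + w))
-40 + N(-3, (1 + 2) - 5*3)*((-4 + R)*(-5)) = -40 + (2*(-3)*(-2 + ((1 + 2) - 5*3)))*((-4 - 3)*(-5)) = -40 + (2*(-3)*(-2 + (3 - 15)))*(-7*(-5)) = -40 + (2*(-3)*(-2 - 12))*35 = -40 + (2*(-3)*(-14))*35 = -40 + 84*35 = -40 + 2940 = 2900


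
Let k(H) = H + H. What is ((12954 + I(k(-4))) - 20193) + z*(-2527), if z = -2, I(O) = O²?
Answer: -2121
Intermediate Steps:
k(H) = 2*H
((12954 + I(k(-4))) - 20193) + z*(-2527) = ((12954 + (2*(-4))²) - 20193) - 2*(-2527) = ((12954 + (-8)²) - 20193) + 5054 = ((12954 + 64) - 20193) + 5054 = (13018 - 20193) + 5054 = -7175 + 5054 = -2121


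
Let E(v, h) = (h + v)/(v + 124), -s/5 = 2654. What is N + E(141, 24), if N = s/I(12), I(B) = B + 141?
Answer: -698261/8109 ≈ -86.109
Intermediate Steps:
I(B) = 141 + B
s = -13270 (s = -5*2654 = -13270)
N = -13270/153 (N = -13270/(141 + 12) = -13270/153 ≈ -86.732)
E(v, h) = (h + v)/(124 + v)
N + E(141, 24) = -13270/153 + (24 + 141)/(124 + 141) = -13270/153 + 165/265 = -13270/153 + (1/265)*165 = -13270/153 + 33/53 = -698261/8109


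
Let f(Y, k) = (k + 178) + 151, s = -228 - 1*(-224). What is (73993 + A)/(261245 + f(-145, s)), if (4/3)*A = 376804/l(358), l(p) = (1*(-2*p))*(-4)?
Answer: 42439711/149827296 ≈ 0.28326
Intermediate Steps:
l(p) = 8*p (l(p) = -2*p*(-4) = 8*p)
s = -4 (s = -228 + 224 = -4)
f(Y, k) = 329 + k (f(Y, k) = (178 + k) + 151 = 329 + k)
A = 282603/2864 (A = 3*(376804/((8*358)))/4 = 3*(376804/2864)/4 = 3*(376804*(1/2864))/4 = (3/4)*(94201/716) = 282603/2864 ≈ 98.674)
(73993 + A)/(261245 + f(-145, s)) = (73993 + 282603/2864)/(261245 + (329 - 4)) = 212198555/(2864*(261245 + 325)) = (212198555/2864)/261570 = (212198555/2864)*(1/261570) = 42439711/149827296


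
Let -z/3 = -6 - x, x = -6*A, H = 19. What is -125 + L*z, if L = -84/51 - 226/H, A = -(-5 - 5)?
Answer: 668213/323 ≈ 2068.8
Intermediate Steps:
A = 10 (A = -1*(-10) = 10)
L = -4374/323 (L = -84/51 - 226/19 = -84*1/51 - 226*1/19 = -28/17 - 226/19 = -4374/323 ≈ -13.542)
x = -60 (x = -6*10 = -60)
z = -162 (z = -3*(-6 - 1*(-60)) = -3*(-6 + 60) = -3*54 = -162)
-125 + L*z = -125 - 4374/323*(-162) = -125 + 708588/323 = 668213/323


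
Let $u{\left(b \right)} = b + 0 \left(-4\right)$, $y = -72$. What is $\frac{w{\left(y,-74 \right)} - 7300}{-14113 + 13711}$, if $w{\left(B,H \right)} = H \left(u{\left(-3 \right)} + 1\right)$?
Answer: $\frac{1192}{67} \approx 17.791$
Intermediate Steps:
$u{\left(b \right)} = b$ ($u{\left(b \right)} = b + 0 = b$)
$w{\left(B,H \right)} = - 2 H$ ($w{\left(B,H \right)} = H \left(-3 + 1\right) = H \left(-2\right) = - 2 H$)
$\frac{w{\left(y,-74 \right)} - 7300}{-14113 + 13711} = \frac{\left(-2\right) \left(-74\right) - 7300}{-14113 + 13711} = \frac{148 - 7300}{-402} = \left(-7152\right) \left(- \frac{1}{402}\right) = \frac{1192}{67}$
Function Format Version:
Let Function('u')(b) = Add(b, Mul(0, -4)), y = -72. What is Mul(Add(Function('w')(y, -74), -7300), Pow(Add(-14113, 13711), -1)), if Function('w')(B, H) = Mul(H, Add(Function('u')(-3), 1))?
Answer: Rational(1192, 67) ≈ 17.791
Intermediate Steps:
Function('u')(b) = b (Function('u')(b) = Add(b, 0) = b)
Function('w')(B, H) = Mul(-2, H) (Function('w')(B, H) = Mul(H, Add(-3, 1)) = Mul(H, -2) = Mul(-2, H))
Mul(Add(Function('w')(y, -74), -7300), Pow(Add(-14113, 13711), -1)) = Mul(Add(Mul(-2, -74), -7300), Pow(Add(-14113, 13711), -1)) = Mul(Add(148, -7300), Pow(-402, -1)) = Mul(-7152, Rational(-1, 402)) = Rational(1192, 67)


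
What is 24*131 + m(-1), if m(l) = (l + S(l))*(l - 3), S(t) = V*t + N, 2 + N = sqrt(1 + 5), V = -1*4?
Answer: 3140 - 4*sqrt(6) ≈ 3130.2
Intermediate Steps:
V = -4
N = -2 + sqrt(6) (N = -2 + sqrt(1 + 5) = -2 + sqrt(6) ≈ 0.44949)
S(t) = -2 + sqrt(6) - 4*t (S(t) = -4*t + (-2 + sqrt(6)) = -2 + sqrt(6) - 4*t)
m(l) = (-3 + l)*(-2 + sqrt(6) - 3*l) (m(l) = (l + (-2 + sqrt(6) - 4*l))*(l - 3) = (-2 + sqrt(6) - 3*l)*(-3 + l) = (-3 + l)*(-2 + sqrt(6) - 3*l))
24*131 + m(-1) = 24*131 + (6 - 3*sqrt(6) - 3*(-1)**2 + 7*(-1) - sqrt(6)) = 3144 + (6 - 3*sqrt(6) - 3*1 - 7 - sqrt(6)) = 3144 + (6 - 3*sqrt(6) - 3 - 7 - sqrt(6)) = 3144 + (-4 - 4*sqrt(6)) = 3140 - 4*sqrt(6)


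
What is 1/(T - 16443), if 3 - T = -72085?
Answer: 1/55645 ≈ 1.7971e-5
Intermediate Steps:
T = 72088 (T = 3 - 1*(-72085) = 3 + 72085 = 72088)
1/(T - 16443) = 1/(72088 - 16443) = 1/55645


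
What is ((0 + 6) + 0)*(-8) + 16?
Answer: -32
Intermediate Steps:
((0 + 6) + 0)*(-8) + 16 = (6 + 0)*(-8) + 16 = 6*(-8) + 16 = -48 + 16 = -32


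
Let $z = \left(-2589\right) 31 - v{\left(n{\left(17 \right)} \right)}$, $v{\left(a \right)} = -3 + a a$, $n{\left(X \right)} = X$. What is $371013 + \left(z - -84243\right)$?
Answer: $374711$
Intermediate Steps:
$v{\left(a \right)} = -3 + a^{2}$
$z = -80545$ ($z = \left(-2589\right) 31 - \left(-3 + 17^{2}\right) = -80259 - \left(-3 + 289\right) = -80259 - 286 = -80545$)
$371013 + \left(z - -84243\right) = 371013 - -3698 = 371013 + \left(-80545 + 84243\right) = 371013 + 3698 = 374711$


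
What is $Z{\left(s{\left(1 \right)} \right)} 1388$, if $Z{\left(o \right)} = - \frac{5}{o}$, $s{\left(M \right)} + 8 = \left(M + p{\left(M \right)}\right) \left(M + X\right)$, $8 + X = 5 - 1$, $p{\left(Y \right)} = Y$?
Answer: $\frac{3470}{7} \approx 495.71$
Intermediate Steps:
$X = -4$ ($X = -8 + \left(5 - 1\right) = -8 + 4 = -4$)
$s{\left(M \right)} = -8 + 2 M \left(-4 + M\right)$ ($s{\left(M \right)} = -8 + \left(M + M\right) \left(M - 4\right) = -8 + 2 M \left(-4 + M\right)$)
$Z{\left(s{\left(1 \right)} \right)} 1388 = - \frac{5}{-8 - 8 + 2 \cdot 1^{2}} \cdot 1388 = - \frac{5}{-8 - 8 + 2 \cdot 1} \cdot 1388 = - \frac{5}{-8 - 8 + 2} \cdot 1388 = - \frac{5}{-14} \cdot 1388 = \left(-5\right) \left(- \frac{1}{14}\right) 1388 = \frac{5}{14} \cdot 1388 = \frac{3470}{7}$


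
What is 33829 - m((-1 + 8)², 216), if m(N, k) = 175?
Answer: 33654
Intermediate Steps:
33829 - m((-1 + 8)², 216) = 33829 - 1*175 = 33829 - 175 = 33654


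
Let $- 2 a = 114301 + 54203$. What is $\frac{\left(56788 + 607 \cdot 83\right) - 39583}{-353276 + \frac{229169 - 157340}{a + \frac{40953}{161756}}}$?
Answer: $- \frac{153512875438429}{802422771892168} \approx -0.19131$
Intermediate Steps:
$a = -84252$ ($a = - \frac{114301 + 54203}{2} = \left(- \frac{1}{2}\right) 168504 = -84252$)
$\frac{\left(56788 + 607 \cdot 83\right) - 39583}{-353276 + \frac{229169 - 157340}{a + \frac{40953}{161756}}} = \frac{\left(56788 + 607 \cdot 83\right) - 39583}{-353276 + \frac{229169 - 157340}{-84252 + \frac{40953}{161756}}} = \frac{\left(56788 + 50381\right) - 39583}{-353276 + \frac{71829}{-84252 + 40953 \cdot \frac{1}{161756}}} = \frac{107169 - 39583}{-353276 + \frac{71829}{-84252 + \frac{40953}{161756}}} = \frac{67586}{-353276 + \frac{71829}{- \frac{13628225559}{161756}}} = \frac{67586}{-353276 + 71829 \left(- \frac{161756}{13628225559}\right)} = \frac{67586}{-353276 - \frac{3872923908}{4542741853}} = \frac{67586}{- \frac{1604845543784336}{4542741853}} = 67586 \left(- \frac{4542741853}{1604845543784336}\right) = - \frac{153512875438429}{802422771892168}$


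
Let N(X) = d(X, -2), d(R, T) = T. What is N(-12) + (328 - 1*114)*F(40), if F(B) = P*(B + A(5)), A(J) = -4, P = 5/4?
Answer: 9628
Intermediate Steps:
N(X) = -2
P = 5/4 (P = 5*(¼) = 5/4 ≈ 1.2500)
F(B) = -5 + 5*B/4 (F(B) = 5*(B - 4)/4 = 5*(-4 + B)/4 = -5 + 5*B/4)
N(-12) + (328 - 1*114)*F(40) = -2 + (328 - 1*114)*(-5 + (5/4)*40) = -2 + (328 - 114)*(-5 + 50) = -2 + 214*45 = -2 + 9630 = 9628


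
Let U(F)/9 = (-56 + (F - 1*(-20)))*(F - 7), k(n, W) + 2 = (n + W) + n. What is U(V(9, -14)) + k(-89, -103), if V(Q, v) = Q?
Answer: -769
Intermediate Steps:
k(n, W) = -2 + W + 2*n (k(n, W) = -2 + ((n + W) + n) = -2 + ((W + n) + n) = -2 + (W + 2*n) = -2 + W + 2*n)
U(F) = 9*(-36 + F)*(-7 + F) (U(F) = 9*((-56 + (F - 1*(-20)))*(F - 7)) = 9*((-56 + (F + 20))*(-7 + F)) = 9*((-56 + (20 + F))*(-7 + F)) = 9*((-36 + F)*(-7 + F)) = 9*(-36 + F)*(-7 + F))
U(V(9, -14)) + k(-89, -103) = (2268 - 387*9 + 9*9**2) + (-2 - 103 + 2*(-89)) = (2268 - 3483 + 9*81) + (-2 - 103 - 178) = (2268 - 3483 + 729) - 283 = -486 - 283 = -769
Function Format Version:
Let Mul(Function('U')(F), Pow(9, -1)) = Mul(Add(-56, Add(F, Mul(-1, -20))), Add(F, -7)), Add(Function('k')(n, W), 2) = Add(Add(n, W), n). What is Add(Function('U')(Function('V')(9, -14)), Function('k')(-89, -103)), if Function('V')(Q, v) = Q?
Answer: -769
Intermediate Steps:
Function('k')(n, W) = Add(-2, W, Mul(2, n)) (Function('k')(n, W) = Add(-2, Add(Add(n, W), n)) = Add(-2, Add(Add(W, n), n)) = Add(-2, Add(W, Mul(2, n))) = Add(-2, W, Mul(2, n)))
Function('U')(F) = Mul(9, Add(-36, F), Add(-7, F)) (Function('U')(F) = Mul(9, Mul(Add(-56, Add(F, Mul(-1, -20))), Add(F, -7))) = Mul(9, Mul(Add(-56, Add(F, 20)), Add(-7, F))) = Mul(9, Mul(Add(-56, Add(20, F)), Add(-7, F))) = Mul(9, Mul(Add(-36, F), Add(-7, F))) = Mul(9, Add(-36, F), Add(-7, F)))
Add(Function('U')(Function('V')(9, -14)), Function('k')(-89, -103)) = Add(Add(2268, Mul(-387, 9), Mul(9, Pow(9, 2))), Add(-2, -103, Mul(2, -89))) = Add(Add(2268, -3483, Mul(9, 81)), Add(-2, -103, -178)) = Add(Add(2268, -3483, 729), -283) = Add(-486, -283) = -769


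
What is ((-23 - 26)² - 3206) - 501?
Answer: -1306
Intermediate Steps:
((-23 - 26)² - 3206) - 501 = ((-49)² - 3206) - 501 = (2401 - 3206) - 501 = -805 - 501 = -1306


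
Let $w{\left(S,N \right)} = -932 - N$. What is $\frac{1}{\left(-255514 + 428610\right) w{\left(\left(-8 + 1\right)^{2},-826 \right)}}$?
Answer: $- \frac{1}{18348176} \approx -5.4501 \cdot 10^{-8}$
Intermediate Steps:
$\frac{1}{\left(-255514 + 428610\right) w{\left(\left(-8 + 1\right)^{2},-826 \right)}} = \frac{1}{\left(-255514 + 428610\right) \left(-932 - -826\right)} = \frac{1}{173096 \left(-932 + 826\right)} = \frac{1}{173096 \left(-106\right)} = \frac{1}{173096} \left(- \frac{1}{106}\right) = - \frac{1}{18348176}$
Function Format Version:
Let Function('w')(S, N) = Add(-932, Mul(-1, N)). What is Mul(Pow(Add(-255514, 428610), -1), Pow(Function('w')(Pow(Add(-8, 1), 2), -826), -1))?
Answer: Rational(-1, 18348176) ≈ -5.4501e-8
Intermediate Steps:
Mul(Pow(Add(-255514, 428610), -1), Pow(Function('w')(Pow(Add(-8, 1), 2), -826), -1)) = Mul(Pow(Add(-255514, 428610), -1), Pow(Add(-932, Mul(-1, -826)), -1)) = Mul(Pow(173096, -1), Pow(Add(-932, 826), -1)) = Mul(Rational(1, 173096), Pow(-106, -1)) = Mul(Rational(1, 173096), Rational(-1, 106)) = Rational(-1, 18348176)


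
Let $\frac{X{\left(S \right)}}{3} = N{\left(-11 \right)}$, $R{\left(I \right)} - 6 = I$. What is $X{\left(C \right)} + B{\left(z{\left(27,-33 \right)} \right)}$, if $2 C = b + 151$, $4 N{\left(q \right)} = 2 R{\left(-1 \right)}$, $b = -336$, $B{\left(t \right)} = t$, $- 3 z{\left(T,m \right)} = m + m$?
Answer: $\frac{59}{2} \approx 29.5$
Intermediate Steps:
$R{\left(I \right)} = 6 + I$
$z{\left(T,m \right)} = - \frac{2 m}{3}$ ($z{\left(T,m \right)} = - \frac{m + m}{3} = - \frac{2 m}{3}$)
$N{\left(q \right)} = \frac{5}{2}$ ($N{\left(q \right)} = \frac{2 \left(6 - 1\right)}{4} = \frac{2 \cdot 5}{4} = \frac{1}{4} \cdot 10 = \frac{5}{2}$)
$C = - \frac{185}{2}$ ($C = \frac{-336 + 151}{2} = \frac{1}{2} \left(-185\right) = - \frac{185}{2} \approx -92.5$)
$X{\left(S \right)} = \frac{15}{2}$ ($X{\left(S \right)} = 3 \cdot \frac{5}{2} = \frac{15}{2}$)
$X{\left(C \right)} + B{\left(z{\left(27,-33 \right)} \right)} = \frac{15}{2} - -22 = \frac{15}{2} + 22 = \frac{59}{2}$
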